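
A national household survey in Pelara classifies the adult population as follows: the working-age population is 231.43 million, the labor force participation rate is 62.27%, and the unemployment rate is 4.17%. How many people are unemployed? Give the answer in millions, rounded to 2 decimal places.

About 6.01 million are unemployed.

Labor force = 0.6227 × 231.43 = 144.11 million.
Unemployed = 0.0417 × 144.11 ≈ 6.01 million.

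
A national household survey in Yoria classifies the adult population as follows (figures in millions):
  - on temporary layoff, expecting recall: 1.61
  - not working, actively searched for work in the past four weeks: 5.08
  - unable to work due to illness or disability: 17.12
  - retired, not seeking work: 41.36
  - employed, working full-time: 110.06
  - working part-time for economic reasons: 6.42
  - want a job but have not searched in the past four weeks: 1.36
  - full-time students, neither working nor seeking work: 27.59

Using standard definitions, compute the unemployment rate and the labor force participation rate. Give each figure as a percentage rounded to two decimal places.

Unemployment rate ≈ 5.43%; labor force participation rate ≈ 58.49%.

Employed = 110.06 + 6.42 = 116.48 million (anyone who worked, including part-time for economic reasons, counts as employed).
Unemployed = 1.61 + 5.08 = 6.69 million (jobless and actively searching, or on temporary layoff).
Labor force = 116.48 + 6.69 = 123.17 million.
Not in labor force = 17.12 + 41.36 + 1.36 + 27.59 = 87.43 million (those not working and not actively searching are outside the labor force — including those who want a job but have given up searching).
Civilian working-age population = 123.17 + 87.43 = 210.60 million.
Unemployment rate = 6.69 / 123.17 = 5.43%.
Labor force participation rate = 123.17 / 210.60 = 58.49%.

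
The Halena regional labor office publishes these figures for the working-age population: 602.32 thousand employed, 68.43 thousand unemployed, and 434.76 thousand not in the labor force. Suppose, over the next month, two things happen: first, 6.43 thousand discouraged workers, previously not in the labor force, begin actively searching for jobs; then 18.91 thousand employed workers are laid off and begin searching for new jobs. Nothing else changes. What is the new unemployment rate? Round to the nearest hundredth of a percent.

New unemployment rate ≈ 13.85%.

Initially, labor force = 602.32 + 68.43 = 670.75 thousand, so u = 68.43/670.75 = 10.20%.
After the first change, unemployed and labor force both rise by 6.43 → E = 602.32, U = 74.86, labor force = 677.18 thousand.
After the second change, employed falls and unemployed rises by 18.91; labor force unchanged → E = 583.41, U = 93.77, labor force = 677.18 thousand.
New unemployment rate = 93.77 / 677.18 = 13.85%.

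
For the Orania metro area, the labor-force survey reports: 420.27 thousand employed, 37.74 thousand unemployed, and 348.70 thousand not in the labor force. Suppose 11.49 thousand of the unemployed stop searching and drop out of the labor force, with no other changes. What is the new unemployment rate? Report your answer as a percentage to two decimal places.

Initially, labor force = 420.27 + 37.74 = 458.01 thousand, so u = 37.74/458.01 = 8.24%.
After the change, unemployed and labor force both fall by 11.49 → E = 420.27, U = 26.25, labor force = 446.52 thousand.
New unemployment rate = 26.25 / 446.52 = 5.88%.

New unemployment rate ≈ 5.88%.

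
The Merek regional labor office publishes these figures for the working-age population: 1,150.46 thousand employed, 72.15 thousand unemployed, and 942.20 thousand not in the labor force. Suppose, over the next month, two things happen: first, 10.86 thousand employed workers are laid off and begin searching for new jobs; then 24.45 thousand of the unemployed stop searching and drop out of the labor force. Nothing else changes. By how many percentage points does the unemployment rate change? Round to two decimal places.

Initially, labor force = 1,150.46 + 72.15 = 1,222.61 thousand, so u = 72.15/1,222.61 = 5.90%.
After the first change, employed falls and unemployed rises by 10.86; labor force unchanged → E = 1,139.60, U = 83.01, labor force = 1,222.61 thousand.
After the second change, unemployed and labor force both fall by 24.45 → E = 1,139.60, U = 58.56, labor force = 1,198.16 thousand.
New unemployment rate = 58.56 / 1,198.16 = 4.89%.
Change = 4.89% − 5.90% = −1.01 percentage points.

The unemployment rate changes by −1.01 percentage points.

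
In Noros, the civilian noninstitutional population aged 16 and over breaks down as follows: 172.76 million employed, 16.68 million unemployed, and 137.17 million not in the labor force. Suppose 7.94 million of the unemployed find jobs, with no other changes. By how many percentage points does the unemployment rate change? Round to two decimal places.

Initially, labor force = 172.76 + 16.68 = 189.44 million, so u = 16.68/189.44 = 8.80%.
After the change, unemployed falls and employed rises by 7.94; labor force unchanged → E = 180.70, U = 8.74, labor force = 189.44 million.
New unemployment rate = 8.74 / 189.44 = 4.61%.
Change = 4.61% − 8.80% = −4.19 percentage points.

The unemployment rate changes by −4.19 percentage points.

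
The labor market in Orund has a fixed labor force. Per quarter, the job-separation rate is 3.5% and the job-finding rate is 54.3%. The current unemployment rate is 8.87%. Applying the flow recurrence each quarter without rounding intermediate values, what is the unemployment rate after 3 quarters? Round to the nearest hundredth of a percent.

Unemployment rate after three quarters ≈ 6.27%.

With a fixed labor force, u_{t+1} = u_t + s·(1−u_t) − f·u_t = u_t·(1−s−f) + s.
Here 1−s−f = 0.422 and s = 0.035.
u_1 = 0.088700 × 0.422 + 0.035 = 0.072431.
u_2 = 0.072431 × 0.422 + 0.035 = 0.065566.
u_3 = 0.065566 × 0.422 + 0.035 = 0.062669.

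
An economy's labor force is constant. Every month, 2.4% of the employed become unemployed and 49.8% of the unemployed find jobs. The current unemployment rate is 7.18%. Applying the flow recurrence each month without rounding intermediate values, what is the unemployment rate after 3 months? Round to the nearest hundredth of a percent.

Unemployment rate after three months ≈ 4.88%.

With a fixed labor force, u_{t+1} = u_t + s·(1−u_t) − f·u_t = u_t·(1−s−f) + s.
Here 1−s−f = 0.478 and s = 0.024.
u_1 = 0.071800 × 0.478 + 0.024 = 0.058320.
u_2 = 0.058320 × 0.478 + 0.024 = 0.051877.
u_3 = 0.051877 × 0.478 + 0.024 = 0.048797.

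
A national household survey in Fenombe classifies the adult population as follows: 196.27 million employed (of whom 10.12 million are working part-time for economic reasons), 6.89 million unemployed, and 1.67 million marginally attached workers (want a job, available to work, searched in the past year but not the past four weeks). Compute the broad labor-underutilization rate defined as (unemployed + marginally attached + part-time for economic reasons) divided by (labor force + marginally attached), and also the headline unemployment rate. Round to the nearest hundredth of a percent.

Broad underutilization rate ≈ 9.12%; headline unemployment rate ≈ 3.39%.

Labor force = 196.27 + 6.89 = 203.16 million.
Numerator = 6.89 + 1.67 + 10.12 = 18.68 million.
Denominator = 203.16 + 1.67 = 204.83 million.
Broad rate = 18.68 / 204.83 = 9.12%.
Headline unemployment rate = 6.89 / 203.16 = 3.39%.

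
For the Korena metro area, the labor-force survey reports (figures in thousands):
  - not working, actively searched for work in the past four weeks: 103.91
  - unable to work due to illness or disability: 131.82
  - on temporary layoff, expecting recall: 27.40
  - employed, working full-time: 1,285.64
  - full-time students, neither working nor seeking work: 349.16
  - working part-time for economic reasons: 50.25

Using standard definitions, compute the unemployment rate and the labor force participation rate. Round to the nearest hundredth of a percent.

Employed = 1,285.64 + 50.25 = 1,335.89 thousand (anyone who worked, including part-time for economic reasons, counts as employed).
Unemployed = 103.91 + 27.40 = 131.31 thousand (jobless and actively searching, or on temporary layoff).
Labor force = 1,335.89 + 131.31 = 1,467.20 thousand.
Not in labor force = 131.82 + 349.16 = 480.98 thousand (those not working and not actively searching are outside the labor force).
Civilian working-age population = 1,467.20 + 480.98 = 1,948.18 thousand.
Unemployment rate = 131.31 / 1,467.20 = 8.95%.
Labor force participation rate = 1,467.20 / 1,948.18 = 75.31%.

Unemployment rate ≈ 8.95%; labor force participation rate ≈ 75.31%.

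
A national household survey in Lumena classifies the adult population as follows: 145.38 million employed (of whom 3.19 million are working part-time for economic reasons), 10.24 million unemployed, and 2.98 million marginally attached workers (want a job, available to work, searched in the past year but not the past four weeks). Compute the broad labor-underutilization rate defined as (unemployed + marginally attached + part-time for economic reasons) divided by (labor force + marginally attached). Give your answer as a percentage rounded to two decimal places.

Broad underutilization rate ≈ 10.35%.

Labor force = 145.38 + 10.24 = 155.62 million.
Numerator = 10.24 + 2.98 + 3.19 = 16.41 million.
Denominator = 155.62 + 2.98 = 158.60 million.
Broad rate = 16.41 / 158.60 = 10.35%.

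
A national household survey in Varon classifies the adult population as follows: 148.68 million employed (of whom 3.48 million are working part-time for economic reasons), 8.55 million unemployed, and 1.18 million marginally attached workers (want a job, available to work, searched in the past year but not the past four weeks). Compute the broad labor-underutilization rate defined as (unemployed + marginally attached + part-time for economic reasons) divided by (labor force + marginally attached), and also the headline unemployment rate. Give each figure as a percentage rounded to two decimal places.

Broad underutilization rate ≈ 8.34%; headline unemployment rate ≈ 5.44%.

Labor force = 148.68 + 8.55 = 157.23 million.
Numerator = 8.55 + 1.18 + 3.48 = 13.21 million.
Denominator = 157.23 + 1.18 = 158.41 million.
Broad rate = 13.21 / 158.41 = 8.34%.
Headline unemployment rate = 8.55 / 157.23 = 5.44%.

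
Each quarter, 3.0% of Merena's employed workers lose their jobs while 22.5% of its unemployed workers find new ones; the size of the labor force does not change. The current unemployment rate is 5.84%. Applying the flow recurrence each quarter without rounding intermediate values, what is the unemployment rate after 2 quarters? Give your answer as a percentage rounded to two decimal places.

With a fixed labor force, u_{t+1} = u_t + s·(1−u_t) − f·u_t = u_t·(1−s−f) + s.
Here 1−s−f = 0.745 and s = 0.030.
u_1 = 0.058400 × 0.745 + 0.030 = 0.073508.
u_2 = 0.073508 × 0.745 + 0.030 = 0.084763.

Unemployment rate after two quarters ≈ 8.48%.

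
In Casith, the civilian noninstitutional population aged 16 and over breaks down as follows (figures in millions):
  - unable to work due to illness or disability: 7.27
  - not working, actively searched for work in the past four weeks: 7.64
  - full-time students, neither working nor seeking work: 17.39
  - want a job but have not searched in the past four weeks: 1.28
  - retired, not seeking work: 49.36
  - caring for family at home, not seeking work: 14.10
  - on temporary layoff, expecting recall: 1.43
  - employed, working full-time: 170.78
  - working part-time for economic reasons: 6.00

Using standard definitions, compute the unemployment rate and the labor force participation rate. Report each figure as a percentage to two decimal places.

Employed = 170.78 + 6.00 = 176.78 million (anyone who worked, including part-time for economic reasons, counts as employed).
Unemployed = 7.64 + 1.43 = 9.07 million (jobless and actively searching, or on temporary layoff).
Labor force = 176.78 + 9.07 = 185.85 million.
Not in labor force = 7.27 + 17.39 + 1.28 + 49.36 + 14.10 = 89.40 million (those not working and not actively searching are outside the labor force — including those who want a job but have given up searching).
Civilian working-age population = 185.85 + 89.40 = 275.25 million.
Unemployment rate = 9.07 / 185.85 = 4.88%.
Labor force participation rate = 185.85 / 275.25 = 67.52%.

Unemployment rate ≈ 4.88%; labor force participation rate ≈ 67.52%.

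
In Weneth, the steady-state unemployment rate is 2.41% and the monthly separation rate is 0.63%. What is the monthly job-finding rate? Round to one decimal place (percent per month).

From u* = s/(s+f): f = s·(1−u)/u.
f = 0.63 × (1 − 0.0241) / 0.0241 = 0.6148 / 0.0241 ≈ 25.5% per month.

Job-finding rate ≈ 25.5% per month.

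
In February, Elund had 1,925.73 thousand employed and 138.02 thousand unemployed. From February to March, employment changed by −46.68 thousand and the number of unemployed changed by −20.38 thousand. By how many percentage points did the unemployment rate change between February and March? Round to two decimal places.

The unemployment rate changed by −0.80 percentage points.

February: labor force = 1,925.73 + 138.02 = 2,063.75; u = 138.02/2,063.75 = 6.69%.
March: labor force = 1,879.05 + 117.64 = 1,996.69; u = 117.64/1,996.69 = 5.89%.
Change = 5.89% − 6.69% = −0.80 pp.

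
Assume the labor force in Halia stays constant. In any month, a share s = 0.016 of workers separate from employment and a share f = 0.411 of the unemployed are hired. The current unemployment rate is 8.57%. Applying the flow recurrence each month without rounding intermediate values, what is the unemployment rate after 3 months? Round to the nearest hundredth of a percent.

With a fixed labor force, u_{t+1} = u_t + s·(1−u_t) − f·u_t = u_t·(1−s−f) + s.
Here 1−s−f = 0.573 and s = 0.016.
u_1 = 0.085700 × 0.573 + 0.016 = 0.065106.
u_2 = 0.065106 × 0.573 + 0.016 = 0.053306.
u_3 = 0.053306 × 0.573 + 0.016 = 0.046544.

Unemployment rate after three months ≈ 4.65%.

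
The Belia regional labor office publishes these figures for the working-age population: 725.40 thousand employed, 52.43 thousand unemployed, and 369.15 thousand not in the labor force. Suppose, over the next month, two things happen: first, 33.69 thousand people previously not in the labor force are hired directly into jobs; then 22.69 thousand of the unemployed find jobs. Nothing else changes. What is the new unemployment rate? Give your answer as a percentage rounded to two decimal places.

Initially, labor force = 725.40 + 52.43 = 777.83 thousand, so u = 52.43/777.83 = 6.74%.
After the first change, employed and labor force both rise by 33.69; unemployed unchanged → E = 759.09, U = 52.43, labor force = 811.52 thousand.
After the second change, unemployed falls and employed rises by 22.69; labor force unchanged → E = 781.78, U = 29.74, labor force = 811.52 thousand.
New unemployment rate = 29.74 / 811.52 = 3.66%.

New unemployment rate ≈ 3.66%.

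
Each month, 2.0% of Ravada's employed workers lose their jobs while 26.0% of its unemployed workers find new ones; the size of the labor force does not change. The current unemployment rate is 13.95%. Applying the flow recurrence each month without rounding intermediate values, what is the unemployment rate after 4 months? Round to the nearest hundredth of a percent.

With a fixed labor force, u_{t+1} = u_t + s·(1−u_t) − f·u_t = u_t·(1−s−f) + s.
Here 1−s−f = 0.720 and s = 0.020.
u_1 = 0.139500 × 0.720 + 0.020 = 0.120440.
u_2 = 0.120440 × 0.720 + 0.020 = 0.106717.
u_3 = 0.106717 × 0.720 + 0.020 = 0.096836.
u_4 = 0.096836 × 0.720 + 0.020 = 0.089722.

Unemployment rate after four months ≈ 8.97%.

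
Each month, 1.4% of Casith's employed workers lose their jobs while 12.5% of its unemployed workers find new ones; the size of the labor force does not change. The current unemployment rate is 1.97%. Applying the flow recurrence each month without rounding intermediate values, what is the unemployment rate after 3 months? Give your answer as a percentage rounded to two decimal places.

Unemployment rate after three months ≈ 4.90%.

With a fixed labor force, u_{t+1} = u_t + s·(1−u_t) − f·u_t = u_t·(1−s−f) + s.
Here 1−s−f = 0.861 and s = 0.014.
u_1 = 0.019700 × 0.861 + 0.014 = 0.030962.
u_2 = 0.030962 × 0.861 + 0.014 = 0.040658.
u_3 = 0.040658 × 0.861 + 0.014 = 0.049007.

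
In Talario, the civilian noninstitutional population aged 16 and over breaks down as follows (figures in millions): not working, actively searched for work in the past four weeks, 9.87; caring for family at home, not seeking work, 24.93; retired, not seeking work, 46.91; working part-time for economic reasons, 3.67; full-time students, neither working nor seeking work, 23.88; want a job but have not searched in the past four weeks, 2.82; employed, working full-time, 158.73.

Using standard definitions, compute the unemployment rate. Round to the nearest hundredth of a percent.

Employed = 3.67 + 158.73 = 162.40 million (anyone who worked, including part-time for economic reasons, counts as employed).
Unemployed = 9.87 million.
Labor force = 162.40 + 9.87 = 172.27 million.
Unemployment rate = 9.87 / 172.27 = 5.73%.

Unemployment rate ≈ 5.73%.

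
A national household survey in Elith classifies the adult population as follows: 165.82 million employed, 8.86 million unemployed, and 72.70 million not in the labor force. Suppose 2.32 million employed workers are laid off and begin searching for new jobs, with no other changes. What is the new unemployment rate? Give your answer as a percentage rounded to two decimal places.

Initially, labor force = 165.82 + 8.86 = 174.68 million, so u = 8.86/174.68 = 5.07%.
After the change, employed falls and unemployed rises by 2.32; labor force unchanged → E = 163.50, U = 11.18, labor force = 174.68 million.
New unemployment rate = 11.18 / 174.68 = 6.40%.

New unemployment rate ≈ 6.40%.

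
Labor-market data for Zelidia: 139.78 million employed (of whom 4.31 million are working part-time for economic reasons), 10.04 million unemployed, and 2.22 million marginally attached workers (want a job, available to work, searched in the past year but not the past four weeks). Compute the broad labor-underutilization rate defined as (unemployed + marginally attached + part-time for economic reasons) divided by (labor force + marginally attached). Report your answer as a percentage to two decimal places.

Broad underutilization rate ≈ 10.90%.

Labor force = 139.78 + 10.04 = 149.82 million.
Numerator = 10.04 + 2.22 + 4.31 = 16.57 million.
Denominator = 149.82 + 2.22 = 152.04 million.
Broad rate = 16.57 / 152.04 = 10.90%.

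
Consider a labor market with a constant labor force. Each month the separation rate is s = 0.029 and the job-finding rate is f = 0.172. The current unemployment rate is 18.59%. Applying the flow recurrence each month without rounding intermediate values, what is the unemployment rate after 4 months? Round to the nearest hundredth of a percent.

Unemployment rate after four months ≈ 16.12%.

With a fixed labor force, u_{t+1} = u_t + s·(1−u_t) − f·u_t = u_t·(1−s−f) + s.
Here 1−s−f = 0.799 and s = 0.029.
u_1 = 0.185900 × 0.799 + 0.029 = 0.177534.
u_2 = 0.177534 × 0.799 + 0.029 = 0.170850.
u_3 = 0.170850 × 0.799 + 0.029 = 0.165509.
u_4 = 0.165509 × 0.799 + 0.029 = 0.161242.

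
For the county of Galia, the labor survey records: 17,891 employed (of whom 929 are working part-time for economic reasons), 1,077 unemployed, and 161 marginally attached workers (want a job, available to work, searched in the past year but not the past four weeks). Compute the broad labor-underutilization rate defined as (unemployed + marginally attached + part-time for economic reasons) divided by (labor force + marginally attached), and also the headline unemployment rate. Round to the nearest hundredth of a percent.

Labor force = 17,891 + 1,077 = 18,968.
Numerator = 1,077 + 161 + 929 = 2,167.
Denominator = 18,968 + 161 = 19,129.
Broad rate = 2,167 / 19,129 = 11.33%.
Headline unemployment rate = 1,077 / 18,968 = 5.68%.

Broad underutilization rate ≈ 11.33%; headline unemployment rate ≈ 5.68%.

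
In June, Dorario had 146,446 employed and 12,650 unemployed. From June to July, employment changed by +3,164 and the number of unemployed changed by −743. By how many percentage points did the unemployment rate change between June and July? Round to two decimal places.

The unemployment rate changed by −0.58 percentage points.

June: labor force = 146,446 + 12,650 = 159,096; u = 12,650/159,096 = 7.95%.
July: labor force = 149,610 + 11,907 = 161,517; u = 11,907/161,517 = 7.37%.
Change = 7.37% − 7.95% = −0.58 pp.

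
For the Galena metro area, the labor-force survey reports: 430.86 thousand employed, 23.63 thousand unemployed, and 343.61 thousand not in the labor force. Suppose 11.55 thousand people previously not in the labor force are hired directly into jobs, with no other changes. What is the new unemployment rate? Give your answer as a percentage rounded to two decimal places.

Initially, labor force = 430.86 + 23.63 = 454.49 thousand, so u = 23.63/454.49 = 5.20%.
After the change, employed and labor force both rise by 11.55; unemployed unchanged → E = 442.41, U = 23.63, labor force = 466.04 thousand.
New unemployment rate = 23.63 / 466.04 = 5.07%.

New unemployment rate ≈ 5.07%.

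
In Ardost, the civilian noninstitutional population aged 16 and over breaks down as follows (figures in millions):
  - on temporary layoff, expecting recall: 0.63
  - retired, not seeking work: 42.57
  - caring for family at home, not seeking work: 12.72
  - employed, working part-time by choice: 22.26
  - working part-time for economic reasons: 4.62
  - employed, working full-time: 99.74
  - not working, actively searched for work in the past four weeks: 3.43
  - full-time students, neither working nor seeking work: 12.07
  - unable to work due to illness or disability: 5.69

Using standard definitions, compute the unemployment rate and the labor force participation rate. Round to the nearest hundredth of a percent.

Employed = 22.26 + 4.62 + 99.74 = 126.62 million (anyone who worked, including part-time for economic reasons, counts as employed).
Unemployed = 0.63 + 3.43 = 4.06 million (jobless and actively searching, or on temporary layoff).
Labor force = 126.62 + 4.06 = 130.68 million.
Not in labor force = 42.57 + 12.72 + 12.07 + 5.69 = 73.05 million (those not working and not actively searching are outside the labor force).
Civilian working-age population = 130.68 + 73.05 = 203.73 million.
Unemployment rate = 4.06 / 130.68 = 3.11%.
Labor force participation rate = 130.68 / 203.73 = 64.14%.

Unemployment rate ≈ 3.11%; labor force participation rate ≈ 64.14%.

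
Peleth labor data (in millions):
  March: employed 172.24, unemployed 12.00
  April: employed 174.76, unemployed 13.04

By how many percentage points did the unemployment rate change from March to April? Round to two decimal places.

The unemployment rate changed by +0.43 percentage points.

March: labor force = 172.24 + 12.00 = 184.24; u = 12.00/184.24 = 6.51%.
April: labor force = 174.76 + 13.04 = 187.80; u = 13.04/187.80 = 6.94%.
Change = 6.94% − 6.51% = +0.43 pp.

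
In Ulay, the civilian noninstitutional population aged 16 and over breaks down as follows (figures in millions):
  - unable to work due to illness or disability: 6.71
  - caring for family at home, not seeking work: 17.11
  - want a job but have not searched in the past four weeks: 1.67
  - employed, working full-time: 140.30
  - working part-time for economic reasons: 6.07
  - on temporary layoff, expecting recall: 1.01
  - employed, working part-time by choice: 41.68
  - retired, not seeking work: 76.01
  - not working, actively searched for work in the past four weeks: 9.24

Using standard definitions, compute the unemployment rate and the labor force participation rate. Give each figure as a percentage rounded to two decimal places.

Employed = 140.30 + 6.07 + 41.68 = 188.05 million (anyone who worked, including part-time for economic reasons, counts as employed).
Unemployed = 1.01 + 9.24 = 10.25 million (jobless and actively searching, or on temporary layoff).
Labor force = 188.05 + 10.25 = 198.30 million.
Not in labor force = 6.71 + 17.11 + 1.67 + 76.01 = 101.50 million (those not working and not actively searching are outside the labor force — including those who want a job but have given up searching).
Civilian working-age population = 198.30 + 101.50 = 299.80 million.
Unemployment rate = 10.25 / 198.30 = 5.17%.
Labor force participation rate = 198.30 / 299.80 = 66.14%.

Unemployment rate ≈ 5.17%; labor force participation rate ≈ 66.14%.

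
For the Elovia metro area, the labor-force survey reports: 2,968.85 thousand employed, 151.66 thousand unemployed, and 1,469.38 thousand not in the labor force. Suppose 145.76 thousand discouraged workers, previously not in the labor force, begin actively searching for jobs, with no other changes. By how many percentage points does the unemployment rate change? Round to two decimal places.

Initially, labor force = 2,968.85 + 151.66 = 3,120.51 thousand, so u = 151.66/3,120.51 = 4.86%.
After the change, unemployed and labor force both rise by 145.76 → E = 2,968.85, U = 297.42, labor force = 3,266.27 thousand.
New unemployment rate = 297.42 / 3,266.27 = 9.11%.
Change = 9.11% − 4.86% = +4.25 percentage points.

The unemployment rate changes by +4.25 percentage points.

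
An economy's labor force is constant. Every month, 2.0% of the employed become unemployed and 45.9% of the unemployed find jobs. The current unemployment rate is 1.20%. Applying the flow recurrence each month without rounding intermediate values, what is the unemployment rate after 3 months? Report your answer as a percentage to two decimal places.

With a fixed labor force, u_{t+1} = u_t + s·(1−u_t) − f·u_t = u_t·(1−s−f) + s.
Here 1−s−f = 0.521 and s = 0.020.
u_1 = 0.012000 × 0.521 + 0.020 = 0.026252.
u_2 = 0.026252 × 0.521 + 0.020 = 0.033677.
u_3 = 0.033677 × 0.521 + 0.020 = 0.037546.

Unemployment rate after three months ≈ 3.75%.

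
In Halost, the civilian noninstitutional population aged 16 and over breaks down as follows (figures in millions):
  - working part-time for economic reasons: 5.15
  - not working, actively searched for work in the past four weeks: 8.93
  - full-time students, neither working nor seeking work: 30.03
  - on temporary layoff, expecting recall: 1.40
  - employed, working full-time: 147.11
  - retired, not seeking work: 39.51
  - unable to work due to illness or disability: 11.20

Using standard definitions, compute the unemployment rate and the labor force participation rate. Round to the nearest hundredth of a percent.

Unemployment rate ≈ 6.35%; labor force participation rate ≈ 66.82%.

Employed = 5.15 + 147.11 = 152.26 million (anyone who worked, including part-time for economic reasons, counts as employed).
Unemployed = 8.93 + 1.40 = 10.33 million (jobless and actively searching, or on temporary layoff).
Labor force = 152.26 + 10.33 = 162.59 million.
Not in labor force = 30.03 + 39.51 + 11.20 = 80.74 million (those not working and not actively searching are outside the labor force).
Civilian working-age population = 162.59 + 80.74 = 243.33 million.
Unemployment rate = 10.33 / 162.59 = 6.35%.
Labor force participation rate = 162.59 / 243.33 = 66.82%.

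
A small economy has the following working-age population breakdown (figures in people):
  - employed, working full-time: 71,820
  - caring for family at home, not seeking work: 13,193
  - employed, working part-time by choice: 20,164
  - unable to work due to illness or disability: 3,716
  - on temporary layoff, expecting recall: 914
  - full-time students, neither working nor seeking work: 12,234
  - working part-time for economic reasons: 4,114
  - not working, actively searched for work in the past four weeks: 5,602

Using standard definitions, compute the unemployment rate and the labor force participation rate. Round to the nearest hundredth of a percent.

Employed = 71,820 + 20,164 + 4,114 = 96,098 (anyone who worked, including part-time for economic reasons, counts as employed).
Unemployed = 914 + 5,602 = 6,516 (jobless and actively searching, or on temporary layoff).
Labor force = 96,098 + 6,516 = 102,614.
Not in labor force = 13,193 + 3,716 + 12,234 = 29,143 (those not working and not actively searching are outside the labor force).
Civilian working-age population = 102,614 + 29,143 = 131,757.
Unemployment rate = 6,516 / 102,614 = 6.35%.
Labor force participation rate = 102,614 / 131,757 = 77.88%.

Unemployment rate ≈ 6.35%; labor force participation rate ≈ 77.88%.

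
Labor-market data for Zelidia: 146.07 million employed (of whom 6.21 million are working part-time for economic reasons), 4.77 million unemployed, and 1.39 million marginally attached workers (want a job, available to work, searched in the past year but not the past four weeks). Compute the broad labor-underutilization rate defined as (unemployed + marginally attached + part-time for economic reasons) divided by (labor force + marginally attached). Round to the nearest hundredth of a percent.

Broad underutilization rate ≈ 8.13%.

Labor force = 146.07 + 4.77 = 150.84 million.
Numerator = 4.77 + 1.39 + 6.21 = 12.37 million.
Denominator = 150.84 + 1.39 = 152.23 million.
Broad rate = 12.37 / 152.23 = 8.13%.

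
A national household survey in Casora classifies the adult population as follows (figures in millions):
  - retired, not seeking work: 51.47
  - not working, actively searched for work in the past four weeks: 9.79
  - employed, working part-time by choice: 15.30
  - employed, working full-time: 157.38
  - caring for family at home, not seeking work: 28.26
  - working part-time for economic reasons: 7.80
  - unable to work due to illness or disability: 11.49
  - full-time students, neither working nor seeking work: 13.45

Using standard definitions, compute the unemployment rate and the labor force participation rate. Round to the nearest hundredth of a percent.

Unemployment rate ≈ 5.15%; labor force participation rate ≈ 64.51%.

Employed = 15.30 + 157.38 + 7.80 = 180.48 million (anyone who worked, including part-time for economic reasons, counts as employed).
Unemployed = 9.79 million.
Labor force = 180.48 + 9.79 = 190.27 million.
Not in labor force = 51.47 + 28.26 + 11.49 + 13.45 = 104.67 million (those not working and not actively searching are outside the labor force).
Civilian working-age population = 190.27 + 104.67 = 294.94 million.
Unemployment rate = 9.79 / 190.27 = 5.15%.
Labor force participation rate = 190.27 / 294.94 = 64.51%.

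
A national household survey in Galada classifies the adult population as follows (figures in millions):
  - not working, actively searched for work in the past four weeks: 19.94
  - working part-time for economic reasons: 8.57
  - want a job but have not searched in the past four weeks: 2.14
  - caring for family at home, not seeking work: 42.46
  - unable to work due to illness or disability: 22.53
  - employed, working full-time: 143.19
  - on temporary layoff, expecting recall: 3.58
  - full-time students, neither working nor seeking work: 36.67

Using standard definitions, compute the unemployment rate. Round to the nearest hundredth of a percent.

Unemployment rate ≈ 13.42%.

Employed = 8.57 + 143.19 = 151.76 million (anyone who worked, including part-time for economic reasons, counts as employed).
Unemployed = 19.94 + 3.58 = 23.52 million (jobless and actively searching, or on temporary layoff).
Labor force = 151.76 + 23.52 = 175.28 million.
Unemployment rate = 23.52 / 175.28 = 13.42%.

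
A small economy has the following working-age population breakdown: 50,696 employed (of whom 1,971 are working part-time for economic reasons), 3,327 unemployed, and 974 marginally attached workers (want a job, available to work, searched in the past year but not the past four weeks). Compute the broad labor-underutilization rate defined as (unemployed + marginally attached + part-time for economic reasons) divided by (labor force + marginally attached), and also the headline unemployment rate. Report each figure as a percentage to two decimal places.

Broad underutilization rate ≈ 11.40%; headline unemployment rate ≈ 6.16%.

Labor force = 50,696 + 3,327 = 54,023.
Numerator = 3,327 + 974 + 1,971 = 6,272.
Denominator = 54,023 + 974 = 54,997.
Broad rate = 6,272 / 54,997 = 11.40%.
Headline unemployment rate = 3,327 / 54,023 = 6.16%.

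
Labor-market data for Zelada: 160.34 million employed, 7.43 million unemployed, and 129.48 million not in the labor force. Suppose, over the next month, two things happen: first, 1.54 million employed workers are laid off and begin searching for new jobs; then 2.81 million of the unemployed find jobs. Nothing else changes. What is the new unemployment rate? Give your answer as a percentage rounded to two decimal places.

Initially, labor force = 160.34 + 7.43 = 167.77 million, so u = 7.43/167.77 = 4.43%.
After the first change, employed falls and unemployed rises by 1.54; labor force unchanged → E = 158.80, U = 8.97, labor force = 167.77 million.
After the second change, unemployed falls and employed rises by 2.81; labor force unchanged → E = 161.61, U = 6.16, labor force = 167.77 million.
New unemployment rate = 6.16 / 167.77 = 3.67%.

New unemployment rate ≈ 3.67%.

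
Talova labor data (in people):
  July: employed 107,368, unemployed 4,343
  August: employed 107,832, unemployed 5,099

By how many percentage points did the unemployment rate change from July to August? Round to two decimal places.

The unemployment rate changed by +0.63 percentage points.

July: labor force = 107,368 + 4,343 = 111,711; u = 4,343/111,711 = 3.89%.
August: labor force = 107,832 + 5,099 = 112,931; u = 5,099/112,931 = 4.52%.
Change = 4.52% − 3.89% = +0.63 pp.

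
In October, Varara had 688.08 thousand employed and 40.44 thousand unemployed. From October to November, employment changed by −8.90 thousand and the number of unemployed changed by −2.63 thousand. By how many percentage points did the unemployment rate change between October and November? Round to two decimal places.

The unemployment rate changed by −0.28 percentage points.

October: labor force = 688.08 + 40.44 = 728.52; u = 40.44/728.52 = 5.55%.
November: labor force = 679.18 + 37.81 = 716.99; u = 37.81/716.99 = 5.27%.
Change = 5.27% − 5.55% = −0.28 pp.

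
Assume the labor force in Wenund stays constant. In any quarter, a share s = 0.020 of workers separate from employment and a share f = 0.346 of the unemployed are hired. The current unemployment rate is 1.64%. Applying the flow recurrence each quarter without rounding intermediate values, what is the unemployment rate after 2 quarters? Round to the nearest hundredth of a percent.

Unemployment rate after two quarters ≈ 3.93%.

With a fixed labor force, u_{t+1} = u_t + s·(1−u_t) − f·u_t = u_t·(1−s−f) + s.
Here 1−s−f = 0.634 and s = 0.020.
u_1 = 0.016400 × 0.634 + 0.020 = 0.030398.
u_2 = 0.030398 × 0.634 + 0.020 = 0.039272.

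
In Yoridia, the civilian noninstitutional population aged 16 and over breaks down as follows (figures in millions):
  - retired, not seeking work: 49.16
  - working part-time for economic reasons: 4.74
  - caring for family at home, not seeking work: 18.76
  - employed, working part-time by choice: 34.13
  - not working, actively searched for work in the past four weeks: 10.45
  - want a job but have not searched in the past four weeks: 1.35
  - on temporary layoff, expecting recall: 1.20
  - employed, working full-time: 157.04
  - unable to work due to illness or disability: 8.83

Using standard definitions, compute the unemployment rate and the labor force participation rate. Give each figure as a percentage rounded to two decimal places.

Employed = 4.74 + 34.13 + 157.04 = 195.91 million (anyone who worked, including part-time for economic reasons, counts as employed).
Unemployed = 10.45 + 1.20 = 11.65 million (jobless and actively searching, or on temporary layoff).
Labor force = 195.91 + 11.65 = 207.56 million.
Not in labor force = 49.16 + 18.76 + 1.35 + 8.83 = 78.10 million (those not working and not actively searching are outside the labor force — including those who want a job but have given up searching).
Civilian working-age population = 207.56 + 78.10 = 285.66 million.
Unemployment rate = 11.65 / 207.56 = 5.61%.
Labor force participation rate = 207.56 / 285.66 = 72.66%.

Unemployment rate ≈ 5.61%; labor force participation rate ≈ 72.66%.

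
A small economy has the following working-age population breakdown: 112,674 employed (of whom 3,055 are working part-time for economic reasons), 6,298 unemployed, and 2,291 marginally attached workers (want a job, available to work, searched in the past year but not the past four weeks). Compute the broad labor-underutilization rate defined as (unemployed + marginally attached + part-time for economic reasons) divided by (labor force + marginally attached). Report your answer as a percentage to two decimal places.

Broad underutilization rate ≈ 9.60%.

Labor force = 112,674 + 6,298 = 118,972.
Numerator = 6,298 + 2,291 + 3,055 = 11,644.
Denominator = 118,972 + 2,291 = 121,263.
Broad rate = 11,644 / 121,263 = 9.60%.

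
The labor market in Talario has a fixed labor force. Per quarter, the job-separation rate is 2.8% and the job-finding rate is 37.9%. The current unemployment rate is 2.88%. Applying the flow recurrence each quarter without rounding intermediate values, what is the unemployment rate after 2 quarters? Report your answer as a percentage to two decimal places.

Unemployment rate after two quarters ≈ 5.47%.

With a fixed labor force, u_{t+1} = u_t + s·(1−u_t) − f·u_t = u_t·(1−s−f) + s.
Here 1−s−f = 0.593 and s = 0.028.
u_1 = 0.028800 × 0.593 + 0.028 = 0.045078.
u_2 = 0.045078 × 0.593 + 0.028 = 0.054731.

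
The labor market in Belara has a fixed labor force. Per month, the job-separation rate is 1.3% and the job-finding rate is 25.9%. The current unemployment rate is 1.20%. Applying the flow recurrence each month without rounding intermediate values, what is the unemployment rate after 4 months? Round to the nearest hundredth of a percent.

With a fixed labor force, u_{t+1} = u_t + s·(1−u_t) − f·u_t = u_t·(1−s−f) + s.
Here 1−s−f = 0.728 and s = 0.013.
u_1 = 0.012000 × 0.728 + 0.013 = 0.021736.
u_2 = 0.021736 × 0.728 + 0.013 = 0.028824.
u_3 = 0.028824 × 0.728 + 0.013 = 0.033984.
u_4 = 0.033984 × 0.728 + 0.013 = 0.037740.

Unemployment rate after four months ≈ 3.77%.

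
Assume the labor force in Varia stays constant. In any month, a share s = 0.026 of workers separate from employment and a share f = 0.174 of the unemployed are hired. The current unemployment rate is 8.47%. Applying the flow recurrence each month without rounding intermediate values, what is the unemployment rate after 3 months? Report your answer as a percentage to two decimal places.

With a fixed labor force, u_{t+1} = u_t + s·(1−u_t) − f·u_t = u_t·(1−s−f) + s.
Here 1−s−f = 0.800 and s = 0.026.
u_1 = 0.084700 × 0.800 + 0.026 = 0.093760.
u_2 = 0.093760 × 0.800 + 0.026 = 0.101008.
u_3 = 0.101008 × 0.800 + 0.026 = 0.106806.

Unemployment rate after three months ≈ 10.68%.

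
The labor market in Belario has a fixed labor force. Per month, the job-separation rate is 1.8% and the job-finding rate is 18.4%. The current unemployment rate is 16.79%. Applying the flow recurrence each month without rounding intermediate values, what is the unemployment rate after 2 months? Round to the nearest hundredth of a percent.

Unemployment rate after two months ≈ 13.93%.

With a fixed labor force, u_{t+1} = u_t + s·(1−u_t) − f·u_t = u_t·(1−s−f) + s.
Here 1−s−f = 0.798 and s = 0.018.
u_1 = 0.167900 × 0.798 + 0.018 = 0.151984.
u_2 = 0.151984 × 0.798 + 0.018 = 0.139283.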